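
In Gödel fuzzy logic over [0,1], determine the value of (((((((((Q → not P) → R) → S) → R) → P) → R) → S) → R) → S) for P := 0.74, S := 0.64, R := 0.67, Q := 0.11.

0.64

not P: Gödel ¬ of 0.74 = 0 (operand ≠ 0)
(Q → not P): 0.11 > 0, so result = 0
((Q → not P) → R): 0 ≤ 0.67, so result = 1
(((Q → not P) → R) → S): 1 > 0.64, so result = 0.64
((((Q → not P) → R) → S) → R): 0.64 ≤ 0.67, so result = 1
(((((Q → not P) → R) → S) → R) → P): 1 > 0.74, so result = 0.74
((((((Q → not P) → R) → S) → R) → P) → R): 0.74 > 0.67, so result = 0.67
(((((((Q → not P) → R) → S) → R) → P) → R) → S): 0.67 > 0.64, so result = 0.64
((((((((Q → not P) → R) → S) → R) → P) → R) → S) → R): 0.64 ≤ 0.67, so result = 1
(((((((((Q → not P) → R) → S) → R) → P) → R) → S) → R) → S): 1 > 0.64, so result = 0.64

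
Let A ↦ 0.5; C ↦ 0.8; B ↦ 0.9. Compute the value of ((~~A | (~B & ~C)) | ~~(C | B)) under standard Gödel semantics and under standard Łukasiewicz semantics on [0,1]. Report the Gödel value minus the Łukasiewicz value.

Gödel evaluation:
  ~A: Gödel ¬ of 0.5 = 0 (operand ≠ 0)
  ~~A: Gödel ¬ of 0 = 1 (operand is 0)
  ~B: Gödel ¬ of 0.9 = 0 (operand ≠ 0)
  ~C: Gödel ¬ of 0.8 = 0 (operand ≠ 0)
  (~B & ~C) = min(0, 0) = 0
  (~~A | (~B & ~C)) = max(1, 0) = 1
  (C | B) = max(0.8, 0.9) = 0.9
  ~(C | B): Gödel ¬ of 0.9 = 0 (operand ≠ 0)
  ~~(C | B): Gödel ¬ of 0 = 1 (operand is 0)
  ((~~A | (~B & ~C)) | ~~(C | B)) = max(1, 1) = 1
  Gödel value = 1
Łukasiewicz evaluation:
  ~A: Łukasiewicz ¬ gives 1 − 0.5 = 0.5
  ~~A: Łukasiewicz ¬ gives 1 − 0.5 = 0.5
  ~B: Łukasiewicz ¬ gives 1 − 0.9 = 0.1
  ~C: Łukasiewicz ¬ gives 1 − 0.8 = 0.2
  (~B & ~C) = min(0.1, 0.2) = 0.1
  (~~A | (~B & ~C)) = max(0.5, 0.1) = 0.5
  (C | B) = max(0.8, 0.9) = 0.9
  ~(C | B): Łukasiewicz ¬ gives 1 − 0.9 = 0.1
  ~~(C | B): Łukasiewicz ¬ gives 1 − 0.1 = 0.9
  ((~~A | (~B & ~C)) | ~~(C | B)) = max(0.5, 0.9) = 0.9
  Łukasiewicz value = 0.9
Difference: 1 − 0.9 = 0.10

0.10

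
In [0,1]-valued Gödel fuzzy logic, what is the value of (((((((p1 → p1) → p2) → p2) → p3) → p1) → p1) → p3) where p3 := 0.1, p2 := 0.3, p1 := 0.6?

0.10

(p1 → p1): 0.6 ≤ 0.6, so result = 1
((p1 → p1) → p2): 1 > 0.3, so result = 0.3
(((p1 → p1) → p2) → p2): 0.3 ≤ 0.3, so result = 1
((((p1 → p1) → p2) → p2) → p3): 1 > 0.1, so result = 0.1
(((((p1 → p1) → p2) → p2) → p3) → p1): 0.1 ≤ 0.6, so result = 1
((((((p1 → p1) → p2) → p2) → p3) → p1) → p1): 1 > 0.6, so result = 0.6
(((((((p1 → p1) → p2) → p2) → p3) → p1) → p1) → p3): 0.6 > 0.1, so result = 0.1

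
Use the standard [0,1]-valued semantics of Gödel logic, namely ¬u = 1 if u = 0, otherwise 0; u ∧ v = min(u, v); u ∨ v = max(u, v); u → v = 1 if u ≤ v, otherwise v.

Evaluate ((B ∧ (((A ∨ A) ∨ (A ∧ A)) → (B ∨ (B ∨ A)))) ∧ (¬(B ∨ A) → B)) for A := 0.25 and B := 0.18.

0.18

(A ∨ A) = max(0.25, 0.25) = 0.25
(A ∧ A) = min(0.25, 0.25) = 0.25
((A ∨ A) ∨ (A ∧ A)) = max(0.25, 0.25) = 0.25
(B ∨ A) = max(0.18, 0.25) = 0.25
(B ∨ (B ∨ A)) = max(0.18, 0.25) = 0.25
(((A ∨ A) ∨ (A ∧ A)) → (B ∨ (B ∨ A))): 0.25 ≤ 0.25, so result = 1
(B ∧ (((A ∨ A) ∨ (A ∧ A)) → (B ∨ (B ∨ A)))) = min(0.18, 1) = 0.18
(B ∨ A) = max(0.18, 0.25) = 0.25
¬(B ∨ A): Gödel ¬ of 0.25 = 0 (operand ≠ 0)
(¬(B ∨ A) → B): 0 ≤ 0.18, so result = 1
((B ∧ (((A ∨ A) ∨ (A ∧ A)) → (B ∨ (B ∨ A)))) ∧ (¬(B ∨ A) → B)) = min(0.18, 1) = 0.18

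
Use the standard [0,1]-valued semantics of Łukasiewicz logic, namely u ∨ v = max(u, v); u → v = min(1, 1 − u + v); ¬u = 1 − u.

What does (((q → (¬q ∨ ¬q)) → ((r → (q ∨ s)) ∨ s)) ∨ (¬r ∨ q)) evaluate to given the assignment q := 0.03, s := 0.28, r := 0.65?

¬q: Łukasiewicz ¬ gives 1 − 0.03 = 0.97
¬q: Łukasiewicz ¬ gives 1 − 0.03 = 0.97
(¬q ∨ ¬q) = max(0.97, 0.97) = 0.97
(q → (¬q ∨ ¬q)): min(1, 1 − 0.03 + 0.97) = 1
(q ∨ s) = max(0.03, 0.28) = 0.28
(r → (q ∨ s)): min(1, 1 − 0.65 + 0.28) = 0.63
((r → (q ∨ s)) ∨ s) = max(0.63, 0.28) = 0.63
((q → (¬q ∨ ¬q)) → ((r → (q ∨ s)) ∨ s)): min(1, 1 − 1 + 0.63) = 0.63
¬r: Łukasiewicz ¬ gives 1 − 0.65 = 0.35
(¬r ∨ q) = max(0.35, 0.03) = 0.35
(((q → (¬q ∨ ¬q)) → ((r → (q ∨ s)) ∨ s)) ∨ (¬r ∨ q)) = max(0.63, 0.35) = 0.63

0.63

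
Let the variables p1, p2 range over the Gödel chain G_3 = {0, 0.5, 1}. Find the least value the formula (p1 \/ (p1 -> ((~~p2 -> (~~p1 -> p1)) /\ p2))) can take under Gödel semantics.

The minimum is attained at p1 = 0.5, p2 = 0:
  ~p2: Gödel ¬ of 0 = 1 (operand is 0)
  ~~p2: Gödel ¬ of 1 = 0 (operand ≠ 0)
  ~p1: Gödel ¬ of 0.5 = 0 (operand ≠ 0)
  ~~p1: Gödel ¬ of 0 = 1 (operand is 0)
  (~~p1 -> p1): 1 > 0.5, so result = 0.5
  (~~p2 -> (~~p1 -> p1)): 0 ≤ 0.5, so result = 1
  ((~~p2 -> (~~p1 -> p1)) /\ p2) = min(1, 0) = 0
  (p1 -> ((~~p2 -> (~~p1 -> p1)) /\ p2)): 0.5 > 0, so result = 0
  (p1 \/ (p1 -> ((~~p2 -> (~~p1 -> p1)) /\ p2))) = max(0.5, 0) = 0.5
Checking all 9 assignments confirms none give a value below 0.50.

0.50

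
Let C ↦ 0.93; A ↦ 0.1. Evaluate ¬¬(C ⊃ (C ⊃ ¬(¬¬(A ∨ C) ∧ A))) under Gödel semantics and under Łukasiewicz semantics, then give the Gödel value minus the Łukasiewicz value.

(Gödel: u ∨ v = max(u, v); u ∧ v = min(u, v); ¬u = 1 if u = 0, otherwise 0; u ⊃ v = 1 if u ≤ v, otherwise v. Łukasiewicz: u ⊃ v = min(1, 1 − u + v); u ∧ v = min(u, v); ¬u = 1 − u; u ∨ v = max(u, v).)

Gödel evaluation:
  (A ∨ C) = max(0.1, 0.93) = 0.93
  ¬(A ∨ C): Gödel ¬ of 0.93 = 0 (operand ≠ 0)
  ¬¬(A ∨ C): Gödel ¬ of 0 = 1 (operand is 0)
  (¬¬(A ∨ C) ∧ A) = min(1, 0.1) = 0.1
  ¬(¬¬(A ∨ C) ∧ A): Gödel ¬ of 0.1 = 0 (operand ≠ 0)
  (C ⊃ ¬(¬¬(A ∨ C) ∧ A)): 0.93 > 0, so result = 0
  (C ⊃ (C ⊃ ¬(¬¬(A ∨ C) ∧ A))): 0.93 > 0, so result = 0
  ¬(C ⊃ (C ⊃ ¬(¬¬(A ∨ C) ∧ A))): Gödel ¬ of 0 = 1 (operand is 0)
  ¬¬(C ⊃ (C ⊃ ¬(¬¬(A ∨ C) ∧ A))): Gödel ¬ of 1 = 0 (operand ≠ 0)
  Gödel value = 0
Łukasiewicz evaluation:
  (A ∨ C) = max(0.1, 0.93) = 0.93
  ¬(A ∨ C): Łukasiewicz ¬ gives 1 − 0.93 = 0.07
  ¬¬(A ∨ C): Łukasiewicz ¬ gives 1 − 0.07 = 0.93
  (¬¬(A ∨ C) ∧ A) = min(0.93, 0.1) = 0.1
  ¬(¬¬(A ∨ C) ∧ A): Łukasiewicz ¬ gives 1 − 0.1 = 0.9
  (C ⊃ ¬(¬¬(A ∨ C) ∧ A)): min(1, 1 − 0.93 + 0.9) = 0.97
  (C ⊃ (C ⊃ ¬(¬¬(A ∨ C) ∧ A))): min(1, 1 − 0.93 + 0.97) = 1
  ¬(C ⊃ (C ⊃ ¬(¬¬(A ∨ C) ∧ A))): Łukasiewicz ¬ gives 1 − 1 = 0
  ¬¬(C ⊃ (C ⊃ ¬(¬¬(A ∨ C) ∧ A))): Łukasiewicz ¬ gives 1 − 0 = 1
  Łukasiewicz value = 1
Difference: 0 − 1 = -1.00

-1.00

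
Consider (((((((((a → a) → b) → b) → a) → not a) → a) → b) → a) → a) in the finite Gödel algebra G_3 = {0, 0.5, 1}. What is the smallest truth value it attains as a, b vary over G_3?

0.50

The minimum is attained at a = 0.5, b = 0:
  (a → a): 0.5 ≤ 0.5, so result = 1
  ((a → a) → b): 1 > 0, so result = 0
  (((a → a) → b) → b): 0 ≤ 0, so result = 1
  ((((a → a) → b) → b) → a): 1 > 0.5, so result = 0.5
  not a: Gödel ¬ of 0.5 = 0 (operand ≠ 0)
  (((((a → a) → b) → b) → a) → not a): 0.5 > 0, so result = 0
  ((((((a → a) → b) → b) → a) → not a) → a): 0 ≤ 0.5, so result = 1
  (((((((a → a) → b) → b) → a) → not a) → a) → b): 1 > 0, so result = 0
  ((((((((a → a) → b) → b) → a) → not a) → a) → b) → a): 0 ≤ 0.5, so result = 1
  (((((((((a → a) → b) → b) → a) → not a) → a) → b) → a) → a): 1 > 0.5, so result = 0.5
Checking all 9 assignments confirms none give a value below 0.50.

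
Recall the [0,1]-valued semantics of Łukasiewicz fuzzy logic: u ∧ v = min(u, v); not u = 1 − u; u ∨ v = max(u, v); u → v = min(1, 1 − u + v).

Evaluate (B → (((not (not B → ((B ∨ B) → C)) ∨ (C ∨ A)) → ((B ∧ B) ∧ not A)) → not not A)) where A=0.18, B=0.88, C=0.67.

0.30

not B: Łukasiewicz ¬ gives 1 − 0.88 = 0.12
(B ∨ B) = max(0.88, 0.88) = 0.88
((B ∨ B) → C): min(1, 1 − 0.88 + 0.67) = 0.79
(not B → ((B ∨ B) → C)): min(1, 1 − 0.12 + 0.79) = 1
not (not B → ((B ∨ B) → C)): Łukasiewicz ¬ gives 1 − 1 = 0
(C ∨ A) = max(0.67, 0.18) = 0.67
(not (not B → ((B ∨ B) → C)) ∨ (C ∨ A)) = max(0, 0.67) = 0.67
(B ∧ B) = min(0.88, 0.88) = 0.88
not A: Łukasiewicz ¬ gives 1 − 0.18 = 0.82
((B ∧ B) ∧ not A) = min(0.88, 0.82) = 0.82
((not (not B → ((B ∨ B) → C)) ∨ (C ∨ A)) → ((B ∧ B) ∧ not A)): min(1, 1 − 0.67 + 0.82) = 1
not A: Łukasiewicz ¬ gives 1 − 0.18 = 0.82
not not A: Łukasiewicz ¬ gives 1 − 0.82 = 0.18
(((not (not B → ((B ∨ B) → C)) ∨ (C ∨ A)) → ((B ∧ B) ∧ not A)) → not not A): min(1, 1 − 1 + 0.18) = 0.18
(B → (((not (not B → ((B ∨ B) → C)) ∨ (C ∨ A)) → ((B ∧ B) ∧ not A)) → not not A)): min(1, 1 − 0.88 + 0.18) = 0.3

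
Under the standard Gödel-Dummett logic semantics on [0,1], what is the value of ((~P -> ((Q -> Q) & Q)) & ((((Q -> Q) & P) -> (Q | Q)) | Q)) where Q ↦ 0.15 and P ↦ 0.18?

~P: Gödel ¬ of 0.18 = 0 (operand ≠ 0)
(Q -> Q): 0.15 ≤ 0.15, so result = 1
((Q -> Q) & Q) = min(1, 0.15) = 0.15
(~P -> ((Q -> Q) & Q)): 0 ≤ 0.15, so result = 1
(Q -> Q): 0.15 ≤ 0.15, so result = 1
((Q -> Q) & P) = min(1, 0.18) = 0.18
(Q | Q) = max(0.15, 0.15) = 0.15
(((Q -> Q) & P) -> (Q | Q)): 0.18 > 0.15, so result = 0.15
((((Q -> Q) & P) -> (Q | Q)) | Q) = max(0.15, 0.15) = 0.15
((~P -> ((Q -> Q) & Q)) & ((((Q -> Q) & P) -> (Q | Q)) | Q)) = min(1, 0.15) = 0.15

0.15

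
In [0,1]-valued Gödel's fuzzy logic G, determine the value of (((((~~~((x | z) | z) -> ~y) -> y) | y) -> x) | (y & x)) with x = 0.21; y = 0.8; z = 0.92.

(x | z) = max(0.21, 0.92) = 0.92
((x | z) | z) = max(0.92, 0.92) = 0.92
~((x | z) | z): Gödel ¬ of 0.92 = 0 (operand ≠ 0)
~~((x | z) | z): Gödel ¬ of 0 = 1 (operand is 0)
~~~((x | z) | z): Gödel ¬ of 1 = 0 (operand ≠ 0)
~y: Gödel ¬ of 0.8 = 0 (operand ≠ 0)
(~~~((x | z) | z) -> ~y): 0 ≤ 0, so result = 1
((~~~((x | z) | z) -> ~y) -> y): 1 > 0.8, so result = 0.8
(((~~~((x | z) | z) -> ~y) -> y) | y) = max(0.8, 0.8) = 0.8
((((~~~((x | z) | z) -> ~y) -> y) | y) -> x): 0.8 > 0.21, so result = 0.21
(y & x) = min(0.8, 0.21) = 0.21
(((((~~~((x | z) | z) -> ~y) -> y) | y) -> x) | (y & x)) = max(0.21, 0.21) = 0.21

0.21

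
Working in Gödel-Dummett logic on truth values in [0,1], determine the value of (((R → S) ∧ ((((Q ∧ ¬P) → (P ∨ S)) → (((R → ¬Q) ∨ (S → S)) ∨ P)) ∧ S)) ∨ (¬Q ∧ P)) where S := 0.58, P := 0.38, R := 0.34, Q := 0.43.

(R → S): 0.34 ≤ 0.58, so result = 1
¬P: Gödel ¬ of 0.38 = 0 (operand ≠ 0)
(Q ∧ ¬P) = min(0.43, 0) = 0
(P ∨ S) = max(0.38, 0.58) = 0.58
((Q ∧ ¬P) → (P ∨ S)): 0 ≤ 0.58, so result = 1
¬Q: Gödel ¬ of 0.43 = 0 (operand ≠ 0)
(R → ¬Q): 0.34 > 0, so result = 0
(S → S): 0.58 ≤ 0.58, so result = 1
((R → ¬Q) ∨ (S → S)) = max(0, 1) = 1
(((R → ¬Q) ∨ (S → S)) ∨ P) = max(1, 0.38) = 1
(((Q ∧ ¬P) → (P ∨ S)) → (((R → ¬Q) ∨ (S → S)) ∨ P)): 1 ≤ 1, so result = 1
((((Q ∧ ¬P) → (P ∨ S)) → (((R → ¬Q) ∨ (S → S)) ∨ P)) ∧ S) = min(1, 0.58) = 0.58
((R → S) ∧ ((((Q ∧ ¬P) → (P ∨ S)) → (((R → ¬Q) ∨ (S → S)) ∨ P)) ∧ S)) = min(1, 0.58) = 0.58
¬Q: Gödel ¬ of 0.43 = 0 (operand ≠ 0)
(¬Q ∧ P) = min(0, 0.38) = 0
(((R → S) ∧ ((((Q ∧ ¬P) → (P ∨ S)) → (((R → ¬Q) ∨ (S → S)) ∨ P)) ∧ S)) ∨ (¬Q ∧ P)) = max(0.58, 0) = 0.58

0.58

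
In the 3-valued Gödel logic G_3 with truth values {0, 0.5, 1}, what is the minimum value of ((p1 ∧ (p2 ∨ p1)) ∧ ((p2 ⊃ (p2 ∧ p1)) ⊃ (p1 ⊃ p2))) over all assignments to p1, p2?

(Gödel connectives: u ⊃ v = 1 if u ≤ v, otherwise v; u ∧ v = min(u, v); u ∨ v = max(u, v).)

0.00

The minimum is attained at p1 = 0, p2 = 0:
  (p2 ∨ p1) = max(0, 0) = 0
  (p1 ∧ (p2 ∨ p1)) = min(0, 0) = 0
  (p2 ∧ p1) = min(0, 0) = 0
  (p2 ⊃ (p2 ∧ p1)): 0 ≤ 0, so result = 1
  (p1 ⊃ p2): 0 ≤ 0, so result = 1
  ((p2 ⊃ (p2 ∧ p1)) ⊃ (p1 ⊃ p2)): 1 ≤ 1, so result = 1
  ((p1 ∧ (p2 ∨ p1)) ∧ ((p2 ⊃ (p2 ∧ p1)) ⊃ (p1 ⊃ p2))) = min(0, 1) = 0
Checking all 9 assignments confirms none give a value below 0.00.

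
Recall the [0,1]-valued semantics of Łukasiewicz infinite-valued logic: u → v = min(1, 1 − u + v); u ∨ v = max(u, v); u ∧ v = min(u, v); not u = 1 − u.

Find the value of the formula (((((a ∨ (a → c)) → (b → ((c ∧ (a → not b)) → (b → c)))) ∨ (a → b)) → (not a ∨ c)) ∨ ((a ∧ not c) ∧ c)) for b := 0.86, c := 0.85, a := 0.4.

(a → c): min(1, 1 − 0.4 + 0.85) = 1
(a ∨ (a → c)) = max(0.4, 1) = 1
not b: Łukasiewicz ¬ gives 1 − 0.86 = 0.14
(a → not b): min(1, 1 − 0.4 + 0.14) = 0.74
(c ∧ (a → not b)) = min(0.85, 0.74) = 0.74
(b → c): min(1, 1 − 0.86 + 0.85) = 0.99
((c ∧ (a → not b)) → (b → c)): min(1, 1 − 0.74 + 0.99) = 1
(b → ((c ∧ (a → not b)) → (b → c))): min(1, 1 − 0.86 + 1) = 1
((a ∨ (a → c)) → (b → ((c ∧ (a → not b)) → (b → c)))): min(1, 1 − 1 + 1) = 1
(a → b): min(1, 1 − 0.4 + 0.86) = 1
(((a ∨ (a → c)) → (b → ((c ∧ (a → not b)) → (b → c)))) ∨ (a → b)) = max(1, 1) = 1
not a: Łukasiewicz ¬ gives 1 − 0.4 = 0.6
(not a ∨ c) = max(0.6, 0.85) = 0.85
((((a ∨ (a → c)) → (b → ((c ∧ (a → not b)) → (b → c)))) ∨ (a → b)) → (not a ∨ c)): min(1, 1 − 1 + 0.85) = 0.85
not c: Łukasiewicz ¬ gives 1 − 0.85 = 0.15
(a ∧ not c) = min(0.4, 0.15) = 0.15
((a ∧ not c) ∧ c) = min(0.15, 0.85) = 0.15
(((((a ∨ (a → c)) → (b → ((c ∧ (a → not b)) → (b → c)))) ∨ (a → b)) → (not a ∨ c)) ∨ ((a ∧ not c) ∧ c)) = max(0.85, 0.15) = 0.85

0.85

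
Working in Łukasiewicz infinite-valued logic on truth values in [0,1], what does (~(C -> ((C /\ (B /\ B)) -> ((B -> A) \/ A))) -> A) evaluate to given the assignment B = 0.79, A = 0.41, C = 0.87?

(B /\ B) = min(0.79, 0.79) = 0.79
(C /\ (B /\ B)) = min(0.87, 0.79) = 0.79
(B -> A): min(1, 1 − 0.79 + 0.41) = 0.62
((B -> A) \/ A) = max(0.62, 0.41) = 0.62
((C /\ (B /\ B)) -> ((B -> A) \/ A)): min(1, 1 − 0.79 + 0.62) = 0.83
(C -> ((C /\ (B /\ B)) -> ((B -> A) \/ A))): min(1, 1 − 0.87 + 0.83) = 0.96
~(C -> ((C /\ (B /\ B)) -> ((B -> A) \/ A))): Łukasiewicz ¬ gives 1 − 0.96 = 0.04
(~(C -> ((C /\ (B /\ B)) -> ((B -> A) \/ A))) -> A): min(1, 1 − 0.04 + 0.41) = 1

1.00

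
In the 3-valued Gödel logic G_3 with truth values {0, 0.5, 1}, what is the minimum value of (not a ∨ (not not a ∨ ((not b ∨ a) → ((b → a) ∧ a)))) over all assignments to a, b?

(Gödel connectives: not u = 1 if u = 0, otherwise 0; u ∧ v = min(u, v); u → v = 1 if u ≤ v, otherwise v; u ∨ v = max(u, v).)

1.00

Every assignment gives 1. For instance at a = 0, b = 0:
  not a: Gödel ¬ of 0 = 1 (operand is 0)
  not a: Gödel ¬ of 0 = 1 (operand is 0)
  not not a: Gödel ¬ of 1 = 0 (operand ≠ 0)
  not b: Gödel ¬ of 0 = 1 (operand is 0)
  (not b ∨ a) = max(1, 0) = 1
  (b → a): 0 ≤ 0, so result = 1
  ((b → a) ∧ a) = min(1, 0) = 0
  ((not b ∨ a) → ((b → a) ∧ a)): 1 > 0, so result = 0
  (not not a ∨ ((not b ∨ a) → ((b → a) ∧ a))) = max(0, 0) = 0
  (not a ∨ (not not a ∨ ((not b ∨ a) → ((b → a) ∧ a)))) = max(1, 0) = 1
All 9 assignments give value 1 — the formula is a G_3-tautology.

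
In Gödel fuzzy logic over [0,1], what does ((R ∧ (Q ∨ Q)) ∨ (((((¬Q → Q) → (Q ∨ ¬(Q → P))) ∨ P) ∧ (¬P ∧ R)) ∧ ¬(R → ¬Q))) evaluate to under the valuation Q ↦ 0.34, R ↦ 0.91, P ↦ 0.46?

(Q ∨ Q) = max(0.34, 0.34) = 0.34
(R ∧ (Q ∨ Q)) = min(0.91, 0.34) = 0.34
¬Q: Gödel ¬ of 0.34 = 0 (operand ≠ 0)
(¬Q → Q): 0 ≤ 0.34, so result = 1
(Q → P): 0.34 ≤ 0.46, so result = 1
¬(Q → P): Gödel ¬ of 1 = 0 (operand ≠ 0)
(Q ∨ ¬(Q → P)) = max(0.34, 0) = 0.34
((¬Q → Q) → (Q ∨ ¬(Q → P))): 1 > 0.34, so result = 0.34
(((¬Q → Q) → (Q ∨ ¬(Q → P))) ∨ P) = max(0.34, 0.46) = 0.46
¬P: Gödel ¬ of 0.46 = 0 (operand ≠ 0)
(¬P ∧ R) = min(0, 0.91) = 0
((((¬Q → Q) → (Q ∨ ¬(Q → P))) ∨ P) ∧ (¬P ∧ R)) = min(0.46, 0) = 0
¬Q: Gödel ¬ of 0.34 = 0 (operand ≠ 0)
(R → ¬Q): 0.91 > 0, so result = 0
¬(R → ¬Q): Gödel ¬ of 0 = 1 (operand is 0)
(((((¬Q → Q) → (Q ∨ ¬(Q → P))) ∨ P) ∧ (¬P ∧ R)) ∧ ¬(R → ¬Q)) = min(0, 1) = 0
((R ∧ (Q ∨ Q)) ∨ (((((¬Q → Q) → (Q ∨ ¬(Q → P))) ∨ P) ∧ (¬P ∧ R)) ∧ ¬(R → ¬Q))) = max(0.34, 0) = 0.34

0.34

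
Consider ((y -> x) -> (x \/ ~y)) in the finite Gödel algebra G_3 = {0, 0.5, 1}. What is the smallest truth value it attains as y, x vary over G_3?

0.50

The minimum is attained at y = 0.5, x = 0.5:
  (y -> x): 0.5 ≤ 0.5, so result = 1
  ~y: Gödel ¬ of 0.5 = 0 (operand ≠ 0)
  (x \/ ~y) = max(0.5, 0) = 0.5
  ((y -> x) -> (x \/ ~y)): 1 > 0.5, so result = 0.5
Checking all 9 assignments confirms none give a value below 0.50.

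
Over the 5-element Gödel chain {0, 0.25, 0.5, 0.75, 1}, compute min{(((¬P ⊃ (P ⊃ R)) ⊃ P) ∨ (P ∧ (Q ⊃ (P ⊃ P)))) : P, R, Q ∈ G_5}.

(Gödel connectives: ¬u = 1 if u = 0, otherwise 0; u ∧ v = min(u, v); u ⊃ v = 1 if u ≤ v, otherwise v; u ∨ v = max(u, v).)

0.00

The minimum is attained at P = 0, R = 0, Q = 0:
  ¬P: Gödel ¬ of 0 = 1 (operand is 0)
  (P ⊃ R): 0 ≤ 0, so result = 1
  (¬P ⊃ (P ⊃ R)): 1 ≤ 1, so result = 1
  ((¬P ⊃ (P ⊃ R)) ⊃ P): 1 > 0, so result = 0
  (P ⊃ P): 0 ≤ 0, so result = 1
  (Q ⊃ (P ⊃ P)): 0 ≤ 1, so result = 1
  (P ∧ (Q ⊃ (P ⊃ P))) = min(0, 1) = 0
  (((¬P ⊃ (P ⊃ R)) ⊃ P) ∨ (P ∧ (Q ⊃ (P ⊃ P)))) = max(0, 0) = 0
Checking all 125 assignments confirms none give a value below 0.00.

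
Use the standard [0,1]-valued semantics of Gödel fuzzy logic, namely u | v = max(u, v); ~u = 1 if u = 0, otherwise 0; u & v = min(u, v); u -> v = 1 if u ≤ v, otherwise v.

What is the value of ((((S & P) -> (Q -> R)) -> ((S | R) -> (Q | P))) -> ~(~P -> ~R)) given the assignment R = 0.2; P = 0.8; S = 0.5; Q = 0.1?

0.00

(S & P) = min(0.5, 0.8) = 0.5
(Q -> R): 0.1 ≤ 0.2, so result = 1
((S & P) -> (Q -> R)): 0.5 ≤ 1, so result = 1
(S | R) = max(0.5, 0.2) = 0.5
(Q | P) = max(0.1, 0.8) = 0.8
((S | R) -> (Q | P)): 0.5 ≤ 0.8, so result = 1
(((S & P) -> (Q -> R)) -> ((S | R) -> (Q | P))): 1 ≤ 1, so result = 1
~P: Gödel ¬ of 0.8 = 0 (operand ≠ 0)
~R: Gödel ¬ of 0.2 = 0 (operand ≠ 0)
(~P -> ~R): 0 ≤ 0, so result = 1
~(~P -> ~R): Gödel ¬ of 1 = 0 (operand ≠ 0)
((((S & P) -> (Q -> R)) -> ((S | R) -> (Q | P))) -> ~(~P -> ~R)): 1 > 0, so result = 0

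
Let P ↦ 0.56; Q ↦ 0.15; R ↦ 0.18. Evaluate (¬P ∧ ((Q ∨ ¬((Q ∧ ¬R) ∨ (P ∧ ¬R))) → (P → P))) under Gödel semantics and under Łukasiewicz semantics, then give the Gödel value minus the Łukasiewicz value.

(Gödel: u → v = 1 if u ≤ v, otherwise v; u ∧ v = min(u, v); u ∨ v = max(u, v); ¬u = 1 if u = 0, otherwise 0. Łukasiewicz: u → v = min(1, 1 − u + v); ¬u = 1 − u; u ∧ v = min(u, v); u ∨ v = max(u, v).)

-0.44

Gödel evaluation:
  ¬P: Gödel ¬ of 0.56 = 0 (operand ≠ 0)
  ¬R: Gödel ¬ of 0.18 = 0 (operand ≠ 0)
  (Q ∧ ¬R) = min(0.15, 0) = 0
  ¬R: Gödel ¬ of 0.18 = 0 (operand ≠ 0)
  (P ∧ ¬R) = min(0.56, 0) = 0
  ((Q ∧ ¬R) ∨ (P ∧ ¬R)) = max(0, 0) = 0
  ¬((Q ∧ ¬R) ∨ (P ∧ ¬R)): Gödel ¬ of 0 = 1 (operand is 0)
  (Q ∨ ¬((Q ∧ ¬R) ∨ (P ∧ ¬R))) = max(0.15, 1) = 1
  (P → P): 0.56 ≤ 0.56, so result = 1
  ((Q ∨ ¬((Q ∧ ¬R) ∨ (P ∧ ¬R))) → (P → P)): 1 ≤ 1, so result = 1
  (¬P ∧ ((Q ∨ ¬((Q ∧ ¬R) ∨ (P ∧ ¬R))) → (P → P))) = min(0, 1) = 0
  Gödel value = 0
Łukasiewicz evaluation:
  ¬P: Łukasiewicz ¬ gives 1 − 0.56 = 0.44
  ¬R: Łukasiewicz ¬ gives 1 − 0.18 = 0.82
  (Q ∧ ¬R) = min(0.15, 0.82) = 0.15
  ¬R: Łukasiewicz ¬ gives 1 − 0.18 = 0.82
  (P ∧ ¬R) = min(0.56, 0.82) = 0.56
  ((Q ∧ ¬R) ∨ (P ∧ ¬R)) = max(0.15, 0.56) = 0.56
  ¬((Q ∧ ¬R) ∨ (P ∧ ¬R)): Łukasiewicz ¬ gives 1 − 0.56 = 0.44
  (Q ∨ ¬((Q ∧ ¬R) ∨ (P ∧ ¬R))) = max(0.15, 0.44) = 0.44
  (P → P): min(1, 1 − 0.56 + 0.56) = 1
  ((Q ∨ ¬((Q ∧ ¬R) ∨ (P ∧ ¬R))) → (P → P)): min(1, 1 − 0.44 + 1) = 1
  (¬P ∧ ((Q ∨ ¬((Q ∧ ¬R) ∨ (P ∧ ¬R))) → (P → P))) = min(0.44, 1) = 0.44
  Łukasiewicz value = 0.44
Difference: 0 − 0.44 = -0.44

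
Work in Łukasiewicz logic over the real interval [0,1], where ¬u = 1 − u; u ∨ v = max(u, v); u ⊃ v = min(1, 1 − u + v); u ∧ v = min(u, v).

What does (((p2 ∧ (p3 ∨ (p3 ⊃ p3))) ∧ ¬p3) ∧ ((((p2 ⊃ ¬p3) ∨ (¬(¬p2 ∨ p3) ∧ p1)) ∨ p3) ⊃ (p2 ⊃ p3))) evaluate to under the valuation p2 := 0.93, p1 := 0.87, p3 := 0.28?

0.56

(p3 ⊃ p3): min(1, 1 − 0.28 + 0.28) = 1
(p3 ∨ (p3 ⊃ p3)) = max(0.28, 1) = 1
(p2 ∧ (p3 ∨ (p3 ⊃ p3))) = min(0.93, 1) = 0.93
¬p3: Łukasiewicz ¬ gives 1 − 0.28 = 0.72
((p2 ∧ (p3 ∨ (p3 ⊃ p3))) ∧ ¬p3) = min(0.93, 0.72) = 0.72
¬p3: Łukasiewicz ¬ gives 1 − 0.28 = 0.72
(p2 ⊃ ¬p3): min(1, 1 − 0.93 + 0.72) = 0.79
¬p2: Łukasiewicz ¬ gives 1 − 0.93 = 0.07
(¬p2 ∨ p3) = max(0.07, 0.28) = 0.28
¬(¬p2 ∨ p3): Łukasiewicz ¬ gives 1 − 0.28 = 0.72
(¬(¬p2 ∨ p3) ∧ p1) = min(0.72, 0.87) = 0.72
((p2 ⊃ ¬p3) ∨ (¬(¬p2 ∨ p3) ∧ p1)) = max(0.79, 0.72) = 0.79
(((p2 ⊃ ¬p3) ∨ (¬(¬p2 ∨ p3) ∧ p1)) ∨ p3) = max(0.79, 0.28) = 0.79
(p2 ⊃ p3): min(1, 1 − 0.93 + 0.28) = 0.35
((((p2 ⊃ ¬p3) ∨ (¬(¬p2 ∨ p3) ∧ p1)) ∨ p3) ⊃ (p2 ⊃ p3)): min(1, 1 − 0.79 + 0.35) = 0.56
(((p2 ∧ (p3 ∨ (p3 ⊃ p3))) ∧ ¬p3) ∧ ((((p2 ⊃ ¬p3) ∨ (¬(¬p2 ∨ p3) ∧ p1)) ∨ p3) ⊃ (p2 ⊃ p3))) = min(0.72, 0.56) = 0.56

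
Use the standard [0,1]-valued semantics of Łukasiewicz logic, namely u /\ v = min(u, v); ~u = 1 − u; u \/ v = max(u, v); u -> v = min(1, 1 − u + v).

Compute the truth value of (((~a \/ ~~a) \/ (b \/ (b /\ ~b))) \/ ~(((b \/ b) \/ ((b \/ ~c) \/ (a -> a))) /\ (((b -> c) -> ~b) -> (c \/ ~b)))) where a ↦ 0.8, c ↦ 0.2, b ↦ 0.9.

0.90

~a: Łukasiewicz ¬ gives 1 − 0.8 = 0.2
~a: Łukasiewicz ¬ gives 1 − 0.8 = 0.2
~~a: Łukasiewicz ¬ gives 1 − 0.2 = 0.8
(~a \/ ~~a) = max(0.2, 0.8) = 0.8
~b: Łukasiewicz ¬ gives 1 − 0.9 = 0.1
(b /\ ~b) = min(0.9, 0.1) = 0.1
(b \/ (b /\ ~b)) = max(0.9, 0.1) = 0.9
((~a \/ ~~a) \/ (b \/ (b /\ ~b))) = max(0.8, 0.9) = 0.9
(b \/ b) = max(0.9, 0.9) = 0.9
~c: Łukasiewicz ¬ gives 1 − 0.2 = 0.8
(b \/ ~c) = max(0.9, 0.8) = 0.9
(a -> a): min(1, 1 − 0.8 + 0.8) = 1
((b \/ ~c) \/ (a -> a)) = max(0.9, 1) = 1
((b \/ b) \/ ((b \/ ~c) \/ (a -> a))) = max(0.9, 1) = 1
(b -> c): min(1, 1 − 0.9 + 0.2) = 0.3
~b: Łukasiewicz ¬ gives 1 − 0.9 = 0.1
((b -> c) -> ~b): min(1, 1 − 0.3 + 0.1) = 0.8
~b: Łukasiewicz ¬ gives 1 − 0.9 = 0.1
(c \/ ~b) = max(0.2, 0.1) = 0.2
(((b -> c) -> ~b) -> (c \/ ~b)): min(1, 1 − 0.8 + 0.2) = 0.4
(((b \/ b) \/ ((b \/ ~c) \/ (a -> a))) /\ (((b -> c) -> ~b) -> (c \/ ~b))) = min(1, 0.4) = 0.4
~(((b \/ b) \/ ((b \/ ~c) \/ (a -> a))) /\ (((b -> c) -> ~b) -> (c \/ ~b))): Łukasiewicz ¬ gives 1 − 0.4 = 0.6
(((~a \/ ~~a) \/ (b \/ (b /\ ~b))) \/ ~(((b \/ b) \/ ((b \/ ~c) \/ (a -> a))) /\ (((b -> c) -> ~b) -> (c \/ ~b)))) = max(0.9, 0.6) = 0.9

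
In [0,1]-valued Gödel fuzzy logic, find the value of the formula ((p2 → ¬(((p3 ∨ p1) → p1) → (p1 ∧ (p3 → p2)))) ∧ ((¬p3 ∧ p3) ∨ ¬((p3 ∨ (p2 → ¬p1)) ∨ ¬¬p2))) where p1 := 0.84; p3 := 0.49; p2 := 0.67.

0.00

(p3 ∨ p1) = max(0.49, 0.84) = 0.84
((p3 ∨ p1) → p1): 0.84 ≤ 0.84, so result = 1
(p3 → p2): 0.49 ≤ 0.67, so result = 1
(p1 ∧ (p3 → p2)) = min(0.84, 1) = 0.84
(((p3 ∨ p1) → p1) → (p1 ∧ (p3 → p2))): 1 > 0.84, so result = 0.84
¬(((p3 ∨ p1) → p1) → (p1 ∧ (p3 → p2))): Gödel ¬ of 0.84 = 0 (operand ≠ 0)
(p2 → ¬(((p3 ∨ p1) → p1) → (p1 ∧ (p3 → p2)))): 0.67 > 0, so result = 0
¬p3: Gödel ¬ of 0.49 = 0 (operand ≠ 0)
(¬p3 ∧ p3) = min(0, 0.49) = 0
¬p1: Gödel ¬ of 0.84 = 0 (operand ≠ 0)
(p2 → ¬p1): 0.67 > 0, so result = 0
(p3 ∨ (p2 → ¬p1)) = max(0.49, 0) = 0.49
¬p2: Gödel ¬ of 0.67 = 0 (operand ≠ 0)
¬¬p2: Gödel ¬ of 0 = 1 (operand is 0)
((p3 ∨ (p2 → ¬p1)) ∨ ¬¬p2) = max(0.49, 1) = 1
¬((p3 ∨ (p2 → ¬p1)) ∨ ¬¬p2): Gödel ¬ of 1 = 0 (operand ≠ 0)
((¬p3 ∧ p3) ∨ ¬((p3 ∨ (p2 → ¬p1)) ∨ ¬¬p2)) = max(0, 0) = 0
((p2 → ¬(((p3 ∨ p1) → p1) → (p1 ∧ (p3 → p2)))) ∧ ((¬p3 ∧ p3) ∨ ¬((p3 ∨ (p2 → ¬p1)) ∨ ¬¬p2))) = min(0, 0) = 0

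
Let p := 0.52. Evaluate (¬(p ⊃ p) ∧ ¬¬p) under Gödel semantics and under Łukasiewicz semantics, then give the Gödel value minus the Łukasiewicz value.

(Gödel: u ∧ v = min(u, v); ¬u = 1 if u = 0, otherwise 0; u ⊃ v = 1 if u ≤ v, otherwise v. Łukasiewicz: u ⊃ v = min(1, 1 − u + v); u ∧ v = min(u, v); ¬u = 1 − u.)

Gödel evaluation:
  (p ⊃ p): 0.52 ≤ 0.52, so result = 1
  ¬(p ⊃ p): Gödel ¬ of 1 = 0 (operand ≠ 0)
  ¬p: Gödel ¬ of 0.52 = 0 (operand ≠ 0)
  ¬¬p: Gödel ¬ of 0 = 1 (operand is 0)
  (¬(p ⊃ p) ∧ ¬¬p) = min(0, 1) = 0
  Gödel value = 0
Łukasiewicz evaluation:
  (p ⊃ p): min(1, 1 − 0.52 + 0.52) = 1
  ¬(p ⊃ p): Łukasiewicz ¬ gives 1 − 1 = 0
  ¬p: Łukasiewicz ¬ gives 1 − 0.52 = 0.48
  ¬¬p: Łukasiewicz ¬ gives 1 − 0.48 = 0.52
  (¬(p ⊃ p) ∧ ¬¬p) = min(0, 0.52) = 0
  Łukasiewicz value = 0
Difference: 0 − 0 = 0.00

0.00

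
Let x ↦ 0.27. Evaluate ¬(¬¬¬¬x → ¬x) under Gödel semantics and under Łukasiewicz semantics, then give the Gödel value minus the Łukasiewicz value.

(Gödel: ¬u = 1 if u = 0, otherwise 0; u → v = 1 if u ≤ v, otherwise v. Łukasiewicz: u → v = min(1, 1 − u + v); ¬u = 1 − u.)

Gödel evaluation:
  ¬x: Gödel ¬ of 0.27 = 0 (operand ≠ 0)
  ¬¬x: Gödel ¬ of 0 = 1 (operand is 0)
  ¬¬¬x: Gödel ¬ of 1 = 0 (operand ≠ 0)
  ¬¬¬¬x: Gödel ¬ of 0 = 1 (operand is 0)
  ¬x: Gödel ¬ of 0.27 = 0 (operand ≠ 0)
  (¬¬¬¬x → ¬x): 1 > 0, so result = 0
  ¬(¬¬¬¬x → ¬x): Gödel ¬ of 0 = 1 (operand is 0)
  Gödel value = 1
Łukasiewicz evaluation:
  ¬x: Łukasiewicz ¬ gives 1 − 0.27 = 0.73
  ¬¬x: Łukasiewicz ¬ gives 1 − 0.73 = 0.27
  ¬¬¬x: Łukasiewicz ¬ gives 1 − 0.27 = 0.73
  ¬¬¬¬x: Łukasiewicz ¬ gives 1 − 0.73 = 0.27
  ¬x: Łukasiewicz ¬ gives 1 − 0.27 = 0.73
  (¬¬¬¬x → ¬x): min(1, 1 − 0.27 + 0.73) = 1
  ¬(¬¬¬¬x → ¬x): Łukasiewicz ¬ gives 1 − 1 = 0
  Łukasiewicz value = 0
Difference: 1 − 0 = 1.00

1.00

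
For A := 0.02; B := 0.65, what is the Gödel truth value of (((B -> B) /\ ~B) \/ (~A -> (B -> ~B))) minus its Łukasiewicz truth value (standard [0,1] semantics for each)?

Gödel evaluation:
  (B -> B): 0.65 ≤ 0.65, so result = 1
  ~B: Gödel ¬ of 0.65 = 0 (operand ≠ 0)
  ((B -> B) /\ ~B) = min(1, 0) = 0
  ~A: Gödel ¬ of 0.02 = 0 (operand ≠ 0)
  ~B: Gödel ¬ of 0.65 = 0 (operand ≠ 0)
  (B -> ~B): 0.65 > 0, so result = 0
  (~A -> (B -> ~B)): 0 ≤ 0, so result = 1
  (((B -> B) /\ ~B) \/ (~A -> (B -> ~B))) = max(0, 1) = 1
  Gödel value = 1
Łukasiewicz evaluation:
  (B -> B): min(1, 1 − 0.65 + 0.65) = 1
  ~B: Łukasiewicz ¬ gives 1 − 0.65 = 0.35
  ((B -> B) /\ ~B) = min(1, 0.35) = 0.35
  ~A: Łukasiewicz ¬ gives 1 − 0.02 = 0.98
  ~B: Łukasiewicz ¬ gives 1 − 0.65 = 0.35
  (B -> ~B): min(1, 1 − 0.65 + 0.35) = 0.7
  (~A -> (B -> ~B)): min(1, 1 − 0.98 + 0.7) = 0.72
  (((B -> B) /\ ~B) \/ (~A -> (B -> ~B))) = max(0.35, 0.72) = 0.72
  Łukasiewicz value = 0.72
Difference: 1 − 0.72 = 0.28

0.28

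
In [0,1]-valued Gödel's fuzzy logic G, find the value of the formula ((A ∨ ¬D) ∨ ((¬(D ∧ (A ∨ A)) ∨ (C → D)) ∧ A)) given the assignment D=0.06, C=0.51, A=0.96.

0.96

¬D: Gödel ¬ of 0.06 = 0 (operand ≠ 0)
(A ∨ ¬D) = max(0.96, 0) = 0.96
(A ∨ A) = max(0.96, 0.96) = 0.96
(D ∧ (A ∨ A)) = min(0.06, 0.96) = 0.06
¬(D ∧ (A ∨ A)): Gödel ¬ of 0.06 = 0 (operand ≠ 0)
(C → D): 0.51 > 0.06, so result = 0.06
(¬(D ∧ (A ∨ A)) ∨ (C → D)) = max(0, 0.06) = 0.06
((¬(D ∧ (A ∨ A)) ∨ (C → D)) ∧ A) = min(0.06, 0.96) = 0.06
((A ∨ ¬D) ∨ ((¬(D ∧ (A ∨ A)) ∨ (C → D)) ∧ A)) = max(0.96, 0.06) = 0.96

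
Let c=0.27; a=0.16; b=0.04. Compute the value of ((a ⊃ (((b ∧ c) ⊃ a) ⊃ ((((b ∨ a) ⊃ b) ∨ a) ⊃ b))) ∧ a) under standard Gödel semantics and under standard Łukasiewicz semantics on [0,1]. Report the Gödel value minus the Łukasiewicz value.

-0.12

Gödel evaluation:
  (b ∧ c) = min(0.04, 0.27) = 0.04
  ((b ∧ c) ⊃ a): 0.04 ≤ 0.16, so result = 1
  (b ∨ a) = max(0.04, 0.16) = 0.16
  ((b ∨ a) ⊃ b): 0.16 > 0.04, so result = 0.04
  (((b ∨ a) ⊃ b) ∨ a) = max(0.04, 0.16) = 0.16
  ((((b ∨ a) ⊃ b) ∨ a) ⊃ b): 0.16 > 0.04, so result = 0.04
  (((b ∧ c) ⊃ a) ⊃ ((((b ∨ a) ⊃ b) ∨ a) ⊃ b)): 1 > 0.04, so result = 0.04
  (a ⊃ (((b ∧ c) ⊃ a) ⊃ ((((b ∨ a) ⊃ b) ∨ a) ⊃ b))): 0.16 > 0.04, so result = 0.04
  ((a ⊃ (((b ∧ c) ⊃ a) ⊃ ((((b ∨ a) ⊃ b) ∨ a) ⊃ b))) ∧ a) = min(0.04, 0.16) = 0.04
  Gödel value = 0.04
Łukasiewicz evaluation:
  (b ∧ c) = min(0.04, 0.27) = 0.04
  ((b ∧ c) ⊃ a): min(1, 1 − 0.04 + 0.16) = 1
  (b ∨ a) = max(0.04, 0.16) = 0.16
  ((b ∨ a) ⊃ b): min(1, 1 − 0.16 + 0.04) = 0.88
  (((b ∨ a) ⊃ b) ∨ a) = max(0.88, 0.16) = 0.88
  ((((b ∨ a) ⊃ b) ∨ a) ⊃ b): min(1, 1 − 0.88 + 0.04) = 0.16
  (((b ∧ c) ⊃ a) ⊃ ((((b ∨ a) ⊃ b) ∨ a) ⊃ b)): min(1, 1 − 1 + 0.16) = 0.16
  (a ⊃ (((b ∧ c) ⊃ a) ⊃ ((((b ∨ a) ⊃ b) ∨ a) ⊃ b))): min(1, 1 − 0.16 + 0.16) = 1
  ((a ⊃ (((b ∧ c) ⊃ a) ⊃ ((((b ∨ a) ⊃ b) ∨ a) ⊃ b))) ∧ a) = min(1, 0.16) = 0.16
  Łukasiewicz value = 0.16
Difference: 0.04 − 0.16 = -0.12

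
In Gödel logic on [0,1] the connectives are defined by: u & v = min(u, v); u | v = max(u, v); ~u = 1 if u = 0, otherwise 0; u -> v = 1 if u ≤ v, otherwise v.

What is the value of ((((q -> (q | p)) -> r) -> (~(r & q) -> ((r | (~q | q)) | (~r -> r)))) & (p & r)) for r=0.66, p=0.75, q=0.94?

0.66

(q | p) = max(0.94, 0.75) = 0.94
(q -> (q | p)): 0.94 ≤ 0.94, so result = 1
((q -> (q | p)) -> r): 1 > 0.66, so result = 0.66
(r & q) = min(0.66, 0.94) = 0.66
~(r & q): Gödel ¬ of 0.66 = 0 (operand ≠ 0)
~q: Gödel ¬ of 0.94 = 0 (operand ≠ 0)
(~q | q) = max(0, 0.94) = 0.94
(r | (~q | q)) = max(0.66, 0.94) = 0.94
~r: Gödel ¬ of 0.66 = 0 (operand ≠ 0)
(~r -> r): 0 ≤ 0.66, so result = 1
((r | (~q | q)) | (~r -> r)) = max(0.94, 1) = 1
(~(r & q) -> ((r | (~q | q)) | (~r -> r))): 0 ≤ 1, so result = 1
(((q -> (q | p)) -> r) -> (~(r & q) -> ((r | (~q | q)) | (~r -> r)))): 0.66 ≤ 1, so result = 1
(p & r) = min(0.75, 0.66) = 0.66
((((q -> (q | p)) -> r) -> (~(r & q) -> ((r | (~q | q)) | (~r -> r)))) & (p & r)) = min(1, 0.66) = 0.66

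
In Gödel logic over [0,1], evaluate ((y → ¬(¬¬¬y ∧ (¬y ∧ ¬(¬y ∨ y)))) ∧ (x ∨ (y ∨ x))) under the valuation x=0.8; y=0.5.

¬y: Gödel ¬ of 0.5 = 0 (operand ≠ 0)
¬¬y: Gödel ¬ of 0 = 1 (operand is 0)
¬¬¬y: Gödel ¬ of 1 = 0 (operand ≠ 0)
¬y: Gödel ¬ of 0.5 = 0 (operand ≠ 0)
¬y: Gödel ¬ of 0.5 = 0 (operand ≠ 0)
(¬y ∨ y) = max(0, 0.5) = 0.5
¬(¬y ∨ y): Gödel ¬ of 0.5 = 0 (operand ≠ 0)
(¬y ∧ ¬(¬y ∨ y)) = min(0, 0) = 0
(¬¬¬y ∧ (¬y ∧ ¬(¬y ∨ y))) = min(0, 0) = 0
¬(¬¬¬y ∧ (¬y ∧ ¬(¬y ∨ y))): Gödel ¬ of 0 = 1 (operand is 0)
(y → ¬(¬¬¬y ∧ (¬y ∧ ¬(¬y ∨ y)))): 0.5 ≤ 1, so result = 1
(y ∨ x) = max(0.5, 0.8) = 0.8
(x ∨ (y ∨ x)) = max(0.8, 0.8) = 0.8
((y → ¬(¬¬¬y ∧ (¬y ∧ ¬(¬y ∨ y)))) ∧ (x ∨ (y ∨ x))) = min(1, 0.8) = 0.8

0.80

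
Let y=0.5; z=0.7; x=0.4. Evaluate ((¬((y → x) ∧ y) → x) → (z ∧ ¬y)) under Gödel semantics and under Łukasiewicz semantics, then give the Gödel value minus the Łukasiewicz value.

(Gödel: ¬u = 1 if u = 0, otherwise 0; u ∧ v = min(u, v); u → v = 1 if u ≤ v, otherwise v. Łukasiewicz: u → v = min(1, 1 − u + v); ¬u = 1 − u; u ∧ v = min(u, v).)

Gödel evaluation:
  (y → x): 0.5 > 0.4, so result = 0.4
  ((y → x) ∧ y) = min(0.4, 0.5) = 0.4
  ¬((y → x) ∧ y): Gödel ¬ of 0.4 = 0 (operand ≠ 0)
  (¬((y → x) ∧ y) → x): 0 ≤ 0.4, so result = 1
  ¬y: Gödel ¬ of 0.5 = 0 (operand ≠ 0)
  (z ∧ ¬y) = min(0.7, 0) = 0
  ((¬((y → x) ∧ y) → x) → (z ∧ ¬y)): 1 > 0, so result = 0
  Gödel value = 0
Łukasiewicz evaluation:
  (y → x): min(1, 1 − 0.5 + 0.4) = 0.9
  ((y → x) ∧ y) = min(0.9, 0.5) = 0.5
  ¬((y → x) ∧ y): Łukasiewicz ¬ gives 1 − 0.5 = 0.5
  (¬((y → x) ∧ y) → x): min(1, 1 − 0.5 + 0.4) = 0.9
  ¬y: Łukasiewicz ¬ gives 1 − 0.5 = 0.5
  (z ∧ ¬y) = min(0.7, 0.5) = 0.5
  ((¬((y → x) ∧ y) → x) → (z ∧ ¬y)): min(1, 1 − 0.9 + 0.5) = 0.6
  Łukasiewicz value = 0.6
Difference: 0 − 0.6 = -0.60

-0.60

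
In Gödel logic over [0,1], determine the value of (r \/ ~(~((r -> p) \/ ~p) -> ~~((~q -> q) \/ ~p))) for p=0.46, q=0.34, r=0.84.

0.84

(r -> p): 0.84 > 0.46, so result = 0.46
~p: Gödel ¬ of 0.46 = 0 (operand ≠ 0)
((r -> p) \/ ~p) = max(0.46, 0) = 0.46
~((r -> p) \/ ~p): Gödel ¬ of 0.46 = 0 (operand ≠ 0)
~q: Gödel ¬ of 0.34 = 0 (operand ≠ 0)
(~q -> q): 0 ≤ 0.34, so result = 1
~p: Gödel ¬ of 0.46 = 0 (operand ≠ 0)
((~q -> q) \/ ~p) = max(1, 0) = 1
~((~q -> q) \/ ~p): Gödel ¬ of 1 = 0 (operand ≠ 0)
~~((~q -> q) \/ ~p): Gödel ¬ of 0 = 1 (operand is 0)
(~((r -> p) \/ ~p) -> ~~((~q -> q) \/ ~p)): 0 ≤ 1, so result = 1
~(~((r -> p) \/ ~p) -> ~~((~q -> q) \/ ~p)): Gödel ¬ of 1 = 0 (operand ≠ 0)
(r \/ ~(~((r -> p) \/ ~p) -> ~~((~q -> q) \/ ~p))) = max(0.84, 0) = 0.84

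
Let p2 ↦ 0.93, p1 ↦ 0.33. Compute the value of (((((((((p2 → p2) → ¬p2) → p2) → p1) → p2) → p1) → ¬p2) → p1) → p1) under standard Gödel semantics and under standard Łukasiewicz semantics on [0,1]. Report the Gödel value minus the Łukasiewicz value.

-0.41

Gödel evaluation:
  (p2 → p2): 0.93 ≤ 0.93, so result = 1
  ¬p2: Gödel ¬ of 0.93 = 0 (operand ≠ 0)
  ((p2 → p2) → ¬p2): 1 > 0, so result = 0
  (((p2 → p2) → ¬p2) → p2): 0 ≤ 0.93, so result = 1
  ((((p2 → p2) → ¬p2) → p2) → p1): 1 > 0.33, so result = 0.33
  (((((p2 → p2) → ¬p2) → p2) → p1) → p2): 0.33 ≤ 0.93, so result = 1
  ((((((p2 → p2) → ¬p2) → p2) → p1) → p2) → p1): 1 > 0.33, so result = 0.33
  ¬p2: Gödel ¬ of 0.93 = 0 (operand ≠ 0)
  (((((((p2 → p2) → ¬p2) → p2) → p1) → p2) → p1) → ¬p2): 0.33 > 0, so result = 0
  ((((((((p2 → p2) → ¬p2) → p2) → p1) → p2) → p1) → ¬p2) → p1): 0 ≤ 0.33, so result = 1
  (((((((((p2 → p2) → ¬p2) → p2) → p1) → p2) → p1) → ¬p2) → p1) → p1): 1 > 0.33, so result = 0.33
  Gödel value = 0.33
Łukasiewicz evaluation:
  (p2 → p2): min(1, 1 − 0.93 + 0.93) = 1
  ¬p2: Łukasiewicz ¬ gives 1 − 0.93 = 0.07
  ((p2 → p2) → ¬p2): min(1, 1 − 1 + 0.07) = 0.07
  (((p2 → p2) → ¬p2) → p2): min(1, 1 − 0.07 + 0.93) = 1
  ((((p2 → p2) → ¬p2) → p2) → p1): min(1, 1 − 1 + 0.33) = 0.33
  (((((p2 → p2) → ¬p2) → p2) → p1) → p2): min(1, 1 − 0.33 + 0.93) = 1
  ((((((p2 → p2) → ¬p2) → p2) → p1) → p2) → p1): min(1, 1 − 1 + 0.33) = 0.33
  ¬p2: Łukasiewicz ¬ gives 1 − 0.93 = 0.07
  (((((((p2 → p2) → ¬p2) → p2) → p1) → p2) → p1) → ¬p2): min(1, 1 − 0.33 + 0.07) = 0.74
  ((((((((p2 → p2) → ¬p2) → p2) → p1) → p2) → p1) → ¬p2) → p1): min(1, 1 − 0.74 + 0.33) = 0.59
  (((((((((p2 → p2) → ¬p2) → p2) → p1) → p2) → p1) → ¬p2) → p1) → p1): min(1, 1 − 0.59 + 0.33) = 0.74
  Łukasiewicz value = 0.74
Difference: 0.33 − 0.74 = -0.41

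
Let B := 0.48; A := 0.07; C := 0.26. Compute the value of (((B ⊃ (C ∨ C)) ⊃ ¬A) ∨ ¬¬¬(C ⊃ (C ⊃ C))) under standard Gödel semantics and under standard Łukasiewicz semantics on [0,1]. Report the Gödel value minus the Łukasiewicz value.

Gödel evaluation:
  (C ∨ C) = max(0.26, 0.26) = 0.26
  (B ⊃ (C ∨ C)): 0.48 > 0.26, so result = 0.26
  ¬A: Gödel ¬ of 0.07 = 0 (operand ≠ 0)
  ((B ⊃ (C ∨ C)) ⊃ ¬A): 0.26 > 0, so result = 0
  (C ⊃ C): 0.26 ≤ 0.26, so result = 1
  (C ⊃ (C ⊃ C)): 0.26 ≤ 1, so result = 1
  ¬(C ⊃ (C ⊃ C)): Gödel ¬ of 1 = 0 (operand ≠ 0)
  ¬¬(C ⊃ (C ⊃ C)): Gödel ¬ of 0 = 1 (operand is 0)
  ¬¬¬(C ⊃ (C ⊃ C)): Gödel ¬ of 1 = 0 (operand ≠ 0)
  (((B ⊃ (C ∨ C)) ⊃ ¬A) ∨ ¬¬¬(C ⊃ (C ⊃ C))) = max(0, 0) = 0
  Gödel value = 0
Łukasiewicz evaluation:
  (C ∨ C) = max(0.26, 0.26) = 0.26
  (B ⊃ (C ∨ C)): min(1, 1 − 0.48 + 0.26) = 0.78
  ¬A: Łukasiewicz ¬ gives 1 − 0.07 = 0.93
  ((B ⊃ (C ∨ C)) ⊃ ¬A): min(1, 1 − 0.78 + 0.93) = 1
  (C ⊃ C): min(1, 1 − 0.26 + 0.26) = 1
  (C ⊃ (C ⊃ C)): min(1, 1 − 0.26 + 1) = 1
  ¬(C ⊃ (C ⊃ C)): Łukasiewicz ¬ gives 1 − 1 = 0
  ¬¬(C ⊃ (C ⊃ C)): Łukasiewicz ¬ gives 1 − 0 = 1
  ¬¬¬(C ⊃ (C ⊃ C)): Łukasiewicz ¬ gives 1 − 1 = 0
  (((B ⊃ (C ∨ C)) ⊃ ¬A) ∨ ¬¬¬(C ⊃ (C ⊃ C))) = max(1, 0) = 1
  Łukasiewicz value = 1
Difference: 0 − 1 = -1.00

-1.00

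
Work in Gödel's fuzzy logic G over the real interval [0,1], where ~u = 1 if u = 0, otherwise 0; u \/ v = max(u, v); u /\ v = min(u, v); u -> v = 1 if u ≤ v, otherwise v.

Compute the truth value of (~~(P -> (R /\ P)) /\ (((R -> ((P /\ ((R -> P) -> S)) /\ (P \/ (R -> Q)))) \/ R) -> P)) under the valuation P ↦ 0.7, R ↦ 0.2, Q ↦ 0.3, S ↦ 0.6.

(R /\ P) = min(0.2, 0.7) = 0.2
(P -> (R /\ P)): 0.7 > 0.2, so result = 0.2
~(P -> (R /\ P)): Gödel ¬ of 0.2 = 0 (operand ≠ 0)
~~(P -> (R /\ P)): Gödel ¬ of 0 = 1 (operand is 0)
(R -> P): 0.2 ≤ 0.7, so result = 1
((R -> P) -> S): 1 > 0.6, so result = 0.6
(P /\ ((R -> P) -> S)) = min(0.7, 0.6) = 0.6
(R -> Q): 0.2 ≤ 0.3, so result = 1
(P \/ (R -> Q)) = max(0.7, 1) = 1
((P /\ ((R -> P) -> S)) /\ (P \/ (R -> Q))) = min(0.6, 1) = 0.6
(R -> ((P /\ ((R -> P) -> S)) /\ (P \/ (R -> Q)))): 0.2 ≤ 0.6, so result = 1
((R -> ((P /\ ((R -> P) -> S)) /\ (P \/ (R -> Q)))) \/ R) = max(1, 0.2) = 1
(((R -> ((P /\ ((R -> P) -> S)) /\ (P \/ (R -> Q)))) \/ R) -> P): 1 > 0.7, so result = 0.7
(~~(P -> (R /\ P)) /\ (((R -> ((P /\ ((R -> P) -> S)) /\ (P \/ (R -> Q)))) \/ R) -> P)) = min(1, 0.7) = 0.7

0.70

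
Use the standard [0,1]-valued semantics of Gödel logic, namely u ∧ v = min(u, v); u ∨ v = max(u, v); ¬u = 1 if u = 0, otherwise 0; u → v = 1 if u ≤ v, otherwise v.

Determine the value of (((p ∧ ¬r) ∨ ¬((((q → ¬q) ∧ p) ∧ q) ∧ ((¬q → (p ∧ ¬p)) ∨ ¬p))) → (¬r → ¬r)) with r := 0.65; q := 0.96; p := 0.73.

1.00

¬r: Gödel ¬ of 0.65 = 0 (operand ≠ 0)
(p ∧ ¬r) = min(0.73, 0) = 0
¬q: Gödel ¬ of 0.96 = 0 (operand ≠ 0)
(q → ¬q): 0.96 > 0, so result = 0
((q → ¬q) ∧ p) = min(0, 0.73) = 0
(((q → ¬q) ∧ p) ∧ q) = min(0, 0.96) = 0
¬q: Gödel ¬ of 0.96 = 0 (operand ≠ 0)
¬p: Gödel ¬ of 0.73 = 0 (operand ≠ 0)
(p ∧ ¬p) = min(0.73, 0) = 0
(¬q → (p ∧ ¬p)): 0 ≤ 0, so result = 1
¬p: Gödel ¬ of 0.73 = 0 (operand ≠ 0)
((¬q → (p ∧ ¬p)) ∨ ¬p) = max(1, 0) = 1
((((q → ¬q) ∧ p) ∧ q) ∧ ((¬q → (p ∧ ¬p)) ∨ ¬p)) = min(0, 1) = 0
¬((((q → ¬q) ∧ p) ∧ q) ∧ ((¬q → (p ∧ ¬p)) ∨ ¬p)): Gödel ¬ of 0 = 1 (operand is 0)
((p ∧ ¬r) ∨ ¬((((q → ¬q) ∧ p) ∧ q) ∧ ((¬q → (p ∧ ¬p)) ∨ ¬p))) = max(0, 1) = 1
¬r: Gödel ¬ of 0.65 = 0 (operand ≠ 0)
¬r: Gödel ¬ of 0.65 = 0 (operand ≠ 0)
(¬r → ¬r): 0 ≤ 0, so result = 1
(((p ∧ ¬r) ∨ ¬((((q → ¬q) ∧ p) ∧ q) ∧ ((¬q → (p ∧ ¬p)) ∨ ¬p))) → (¬r → ¬r)): 1 ≤ 1, so result = 1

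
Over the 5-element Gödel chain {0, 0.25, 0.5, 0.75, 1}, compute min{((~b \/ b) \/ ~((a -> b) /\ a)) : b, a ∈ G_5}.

0.25

The minimum is attained at b = 0.25, a = 0.25:
  ~b: Gödel ¬ of 0.25 = 0 (operand ≠ 0)
  (~b \/ b) = max(0, 0.25) = 0.25
  (a -> b): 0.25 ≤ 0.25, so result = 1
  ((a -> b) /\ a) = min(1, 0.25) = 0.25
  ~((a -> b) /\ a): Gödel ¬ of 0.25 = 0 (operand ≠ 0)
  ((~b \/ b) \/ ~((a -> b) /\ a)) = max(0.25, 0) = 0.25
Checking all 25 assignments confirms none give a value below 0.25.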